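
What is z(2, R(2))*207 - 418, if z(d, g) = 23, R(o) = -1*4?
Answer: 4343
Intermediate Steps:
R(o) = -4
z(2, R(2))*207 - 418 = 23*207 - 418 = 4761 - 418 = 4343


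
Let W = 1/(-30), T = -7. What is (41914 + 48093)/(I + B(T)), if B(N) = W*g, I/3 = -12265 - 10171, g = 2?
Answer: -1350105/1009621 ≈ -1.3372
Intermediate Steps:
I = -67308 (I = 3*(-12265 - 10171) = 3*(-22436) = -67308)
W = -1/30 ≈ -0.033333
B(N) = -1/15 (B(N) = -1/30*2 = -1/15)
(41914 + 48093)/(I + B(T)) = (41914 + 48093)/(-67308 - 1/15) = 90007/(-1009621/15) = 90007*(-15/1009621) = -1350105/1009621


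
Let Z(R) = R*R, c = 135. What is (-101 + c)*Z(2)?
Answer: 136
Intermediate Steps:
Z(R) = R²
(-101 + c)*Z(2) = (-101 + 135)*2² = 34*4 = 136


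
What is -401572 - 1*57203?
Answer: -458775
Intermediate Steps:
-401572 - 1*57203 = -401572 - 57203 = -458775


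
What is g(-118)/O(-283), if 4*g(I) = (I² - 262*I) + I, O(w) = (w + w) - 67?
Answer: -22361/1266 ≈ -17.663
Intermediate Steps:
O(w) = -67 + 2*w (O(w) = 2*w - 67 = -67 + 2*w)
g(I) = -261*I/4 + I²/4 (g(I) = ((I² - 262*I) + I)/4 = (I² - 261*I)/4 = -261*I/4 + I²/4)
g(-118)/O(-283) = ((¼)*(-118)*(-261 - 118))/(-67 + 2*(-283)) = ((¼)*(-118)*(-379))/(-67 - 566) = (22361/2)/(-633) = (22361/2)*(-1/633) = -22361/1266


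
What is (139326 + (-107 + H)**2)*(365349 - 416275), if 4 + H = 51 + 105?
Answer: -7198441026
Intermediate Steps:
H = 152 (H = -4 + (51 + 105) = -4 + 156 = 152)
(139326 + (-107 + H)**2)*(365349 - 416275) = (139326 + (-107 + 152)**2)*(365349 - 416275) = (139326 + 45**2)*(-50926) = (139326 + 2025)*(-50926) = 141351*(-50926) = -7198441026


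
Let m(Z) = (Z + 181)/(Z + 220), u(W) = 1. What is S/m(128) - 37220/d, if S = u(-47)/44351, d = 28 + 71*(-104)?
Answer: 42506876989/8400833367 ≈ 5.0598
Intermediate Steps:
d = -7356 (d = 28 - 7384 = -7356)
S = 1/44351 ≈ 2.2547e-5
m(Z) = (181 + Z)/(220 + Z)
S/m(128) - 37220/d = 1/(44351*(((181 + 128)/(220 + 128)))) - 37220/(-7356) = 1/(44351*((309/348))) - 37220*(-1/7356) = 1/(44351*(((1/348)*309))) + 9305/1839 = 1/(44351*(103/116)) + 9305/1839 = (1/44351)*(116/103) + 9305/1839 = 116/4568153 + 9305/1839 = 42506876989/8400833367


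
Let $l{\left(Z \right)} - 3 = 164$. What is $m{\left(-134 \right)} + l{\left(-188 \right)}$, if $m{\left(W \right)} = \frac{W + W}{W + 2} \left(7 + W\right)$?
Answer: $- \frac{2998}{33} \approx -90.849$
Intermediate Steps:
$m{\left(W \right)} = \frac{2 W \left(7 + W\right)}{2 + W}$ ($m{\left(W \right)} = \frac{2 W}{2 + W} \left(7 + W\right) = \frac{2 W \left(7 + W\right)}{2 + W}$)
$l{\left(Z \right)} = 167$ ($l{\left(Z \right)} = 3 + 164 = 167$)
$m{\left(-134 \right)} + l{\left(-188 \right)} = 2 \left(-134\right) \frac{1}{2 - 134} \left(7 - 134\right) + 167 = 2 \left(-134\right) \frac{1}{-132} \left(-127\right) + 167 = 2 \left(-134\right) \left(- \frac{1}{132}\right) \left(-127\right) + 167 = - \frac{8509}{33} + 167 = - \frac{2998}{33}$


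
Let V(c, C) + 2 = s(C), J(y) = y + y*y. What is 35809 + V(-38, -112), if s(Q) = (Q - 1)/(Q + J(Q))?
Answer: 441142127/12320 ≈ 35807.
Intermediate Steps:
J(y) = y + y²
s(Q) = (-1 + Q)/(Q + Q*(1 + Q)) (s(Q) = (Q - 1)/(Q + Q*(1 + Q)) = (-1 + Q)/(Q + Q*(1 + Q)))
V(c, C) = -2 + (-1 + C)/(C*(2 + C))
35809 + V(-38, -112) = 35809 + (-1 - 1*(-112) - 2*(-112)*(1 - 112))/((-112)*(2 - 112)) = 35809 - 1/112*(-1 + 112 - 2*(-112)*(-111))/(-110) = 35809 - 1/112*(-1/110)*(-1 + 112 - 24864) = 35809 - 1/112*(-1/110)*(-24753) = 35809 - 24753/12320 = 441142127/12320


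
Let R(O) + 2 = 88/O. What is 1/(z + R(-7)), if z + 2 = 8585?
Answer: 7/59979 ≈ 0.00011671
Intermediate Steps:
R(O) = -2 + 88/O
z = 8583 (z = -2 + 8585 = 8583)
1/(z + R(-7)) = 1/(8583 + (-2 + 88/(-7))) = 1/(8583 + (-2 + 88*(-⅐))) = 1/(8583 + (-2 - 88/7)) = 1/(8583 - 102/7) = 1/(59979/7) = 7/59979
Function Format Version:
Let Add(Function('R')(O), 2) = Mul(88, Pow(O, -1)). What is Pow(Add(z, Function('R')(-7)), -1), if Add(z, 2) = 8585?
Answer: Rational(7, 59979) ≈ 0.00011671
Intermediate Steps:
Function('R')(O) = Add(-2, Mul(88, Pow(O, -1)))
z = 8583 (z = Add(-2, 8585) = 8583)
Pow(Add(z, Function('R')(-7)), -1) = Pow(Add(8583, Add(-2, Mul(88, Pow(-7, -1)))), -1) = Pow(Add(8583, Add(-2, Mul(88, Rational(-1, 7)))), -1) = Pow(Add(8583, Add(-2, Rational(-88, 7))), -1) = Pow(Add(8583, Rational(-102, 7)), -1) = Pow(Rational(59979, 7), -1) = Rational(7, 59979)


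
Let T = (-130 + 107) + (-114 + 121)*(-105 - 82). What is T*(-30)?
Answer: 39960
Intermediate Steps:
T = -1332 (T = -23 + 7*(-187) = -23 - 1309 = -1332)
T*(-30) = -1332*(-30) = 39960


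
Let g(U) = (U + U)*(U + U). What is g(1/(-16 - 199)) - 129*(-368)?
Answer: 2194393204/46225 ≈ 47472.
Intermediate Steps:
g(U) = 4*U**2 (g(U) = (2*U)*(2*U) = 4*U**2)
g(1/(-16 - 199)) - 129*(-368) = 4*(1/(-16 - 199))**2 - 129*(-368) = 4*(1/(-215))**2 + 47472 = 4*(-1/215)**2 + 47472 = 4*(1/46225) + 47472 = 4/46225 + 47472 = 2194393204/46225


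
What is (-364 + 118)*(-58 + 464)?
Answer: -99876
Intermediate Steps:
(-364 + 118)*(-58 + 464) = -246*406 = -99876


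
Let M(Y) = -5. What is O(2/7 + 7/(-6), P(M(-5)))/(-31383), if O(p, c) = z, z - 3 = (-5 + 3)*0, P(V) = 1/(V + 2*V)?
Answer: -1/10461 ≈ -9.5593e-5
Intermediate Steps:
P(V) = 1/(3*V)
z = 3 (z = 3 + (-5 + 3)*0 = 3 - 2*0 = 3 + 0 = 3)
O(p, c) = 3
O(2/7 + 7/(-6), P(M(-5)))/(-31383) = 3/(-31383) = -1/31383*3 = -1/10461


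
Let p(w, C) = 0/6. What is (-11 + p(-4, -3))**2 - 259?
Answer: -138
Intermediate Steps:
p(w, C) = 0 (p(w, C) = 0*(1/6) = 0)
(-11 + p(-4, -3))**2 - 259 = (-11 + 0)**2 - 259 = (-11)**2 - 259 = 121 - 259 = -138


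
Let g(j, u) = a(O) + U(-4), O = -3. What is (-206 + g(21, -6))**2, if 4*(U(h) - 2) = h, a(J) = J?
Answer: 43264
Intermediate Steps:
U(h) = 2 + h/4
g(j, u) = -2 (g(j, u) = -3 + (2 + (1/4)*(-4)) = -3 + (2 - 1) = -3 + 1 = -2)
(-206 + g(21, -6))**2 = (-206 - 2)**2 = (-208)**2 = 43264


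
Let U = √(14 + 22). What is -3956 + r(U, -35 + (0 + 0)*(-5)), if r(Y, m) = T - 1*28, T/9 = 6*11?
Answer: -3390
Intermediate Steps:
U = 6 (U = √36 = 6)
T = 594 (T = 9*(6*11) = 9*66 = 594)
r(Y, m) = 566 (r(Y, m) = 594 - 1*28 = 594 - 28 = 566)
-3956 + r(U, -35 + (0 + 0)*(-5)) = -3956 + 566 = -3390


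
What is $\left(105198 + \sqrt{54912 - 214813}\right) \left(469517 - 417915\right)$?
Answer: $5428427196 + 51602 i \sqrt{159901} \approx 5.4284 \cdot 10^{9} + 2.0634 \cdot 10^{7} i$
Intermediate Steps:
$\left(105198 + \sqrt{54912 - 214813}\right) \left(469517 - 417915\right) = \left(105198 + \sqrt{-159901}\right) 51602 = \left(105198 + i \sqrt{159901}\right) 51602 = 5428427196 + 51602 i \sqrt{159901}$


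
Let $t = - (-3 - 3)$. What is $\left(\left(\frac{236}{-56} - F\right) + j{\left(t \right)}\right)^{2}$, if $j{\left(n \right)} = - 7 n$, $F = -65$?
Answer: $\frac{69169}{196} \approx 352.9$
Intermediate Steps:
$t = 6$ ($t = \left(-1\right) \left(-6\right) = 6$)
$\left(\left(\frac{236}{-56} - F\right) + j{\left(t \right)}\right)^{2} = \left(\left(\frac{236}{-56} - -65\right) - 42\right)^{2} = \left(\left(236 \left(- \frac{1}{56}\right) + 65\right) - 42\right)^{2} = \left(\left(- \frac{59}{14} + 65\right) - 42\right)^{2} = \left(\frac{851}{14} - 42\right)^{2} = \left(\frac{263}{14}\right)^{2} = \frac{69169}{196}$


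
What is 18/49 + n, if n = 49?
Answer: 2419/49 ≈ 49.367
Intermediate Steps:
18/49 + n = 18/49 + 49 = 2419/49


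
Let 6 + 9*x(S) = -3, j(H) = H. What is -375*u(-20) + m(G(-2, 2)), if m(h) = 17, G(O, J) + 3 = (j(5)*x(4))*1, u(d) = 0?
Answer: 17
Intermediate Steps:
x(S) = -1 (x(S) = -⅔ + (⅑)*(-3) = -⅔ - ⅓ = -1)
G(O, J) = -8 (G(O, J) = -3 + (5*(-1))*1 = -3 - 5*1 = -3 - 5 = -8)
-375*u(-20) + m(G(-2, 2)) = -375*0 + 17 = 0 + 17 = 17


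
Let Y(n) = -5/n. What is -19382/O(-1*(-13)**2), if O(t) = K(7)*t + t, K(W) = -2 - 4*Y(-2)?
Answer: -1762/169 ≈ -10.426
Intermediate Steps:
K(W) = -12 (K(W) = -2 - (-20)/(-2) = -2 - (-20)*(-1)/2 = -2 - 4*5/2 = -2 - 10 = -12)
O(t) = -11*t (O(t) = -12*t + t = -11*t)
-19382/O(-1*(-13)**2) = -19382/((-(-11)*(-13)**2)) = -19382/((-(-11)*169)) = -19382/((-11*(-169))) = -19382/1859 = -19382*1/1859 = -1762/169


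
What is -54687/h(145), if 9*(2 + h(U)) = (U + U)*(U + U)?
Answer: -492183/84082 ≈ -5.8536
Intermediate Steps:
h(U) = -2 + 4*U²/9 (h(U) = -2 + ((U + U)*(U + U))/9 = -2 + ((2*U)*(2*U))/9 = -2 + (4*U²)/9 = -2 + 4*U²/9)
-54687/h(145) = -54687/(-2 + (4/9)*145²) = -54687/(-2 + (4/9)*21025) = -54687/(-2 + 84100/9) = -54687/84082/9 = -54687*9/84082 = -492183/84082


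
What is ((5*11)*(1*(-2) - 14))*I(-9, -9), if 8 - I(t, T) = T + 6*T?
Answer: -62480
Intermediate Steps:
I(t, T) = 8 - 7*T (I(t, T) = 8 - (T + 6*T) = 8 - 7*T)
((5*11)*(1*(-2) - 14))*I(-9, -9) = ((5*11)*(1*(-2) - 14))*(8 - 7*(-9)) = (55*(-2 - 14))*(8 + 63) = (55*(-16))*71 = -880*71 = -62480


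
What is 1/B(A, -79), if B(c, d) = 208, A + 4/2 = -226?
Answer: 1/208 ≈ 0.0048077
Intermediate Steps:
A = -228 (A = -2 - 226 = -228)
1/B(A, -79) = 1/208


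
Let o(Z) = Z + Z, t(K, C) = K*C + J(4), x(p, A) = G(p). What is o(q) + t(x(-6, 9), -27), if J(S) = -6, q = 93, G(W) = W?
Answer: 342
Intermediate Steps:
x(p, A) = p
t(K, C) = -6 + C*K (t(K, C) = K*C - 6 = C*K - 6 = -6 + C*K)
o(Z) = 2*Z
o(q) + t(x(-6, 9), -27) = 2*93 + (-6 - 27*(-6)) = 186 + (-6 + 162) = 186 + 156 = 342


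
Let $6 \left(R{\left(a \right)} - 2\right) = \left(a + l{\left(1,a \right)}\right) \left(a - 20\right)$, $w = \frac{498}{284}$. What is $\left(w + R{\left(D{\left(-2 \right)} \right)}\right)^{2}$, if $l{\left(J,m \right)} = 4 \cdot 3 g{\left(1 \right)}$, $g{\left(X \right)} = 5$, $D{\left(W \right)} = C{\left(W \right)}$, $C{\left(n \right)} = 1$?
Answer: $\frac{1627719025}{45369} \approx 35877.0$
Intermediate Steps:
$D{\left(W \right)} = 1$
$w = \frac{249}{142}$ ($w = 498 \cdot \frac{1}{284} = \frac{249}{142} \approx 1.7535$)
$l{\left(J,m \right)} = 60$ ($l{\left(J,m \right)} = 4 \cdot 3 \cdot 5 = 12 \cdot 5 = 60$)
$R{\left(a \right)} = 2 + \frac{\left(-20 + a\right) \left(60 + a\right)}{6}$ ($R{\left(a \right)} = 2 + \frac{\left(a + 60\right) \left(a - 20\right)}{6} = 2 + \frac{\left(60 + a\right) \left(-20 + a\right)}{6} = 2 + \frac{\left(-20 + a\right) \left(60 + a\right)}{6}$)
$\left(w + R{\left(D{\left(-2 \right)} \right)}\right)^{2} = \left(\frac{249}{142} + \left(-198 + \frac{1^{2}}{6} + \frac{20}{3} \cdot 1\right)\right)^{2} = \left(\frac{249}{142} + \left(-198 + \frac{1}{6} \cdot 1 + \frac{20}{3}\right)\right)^{2} = \left(\frac{249}{142} + \left(-198 + \frac{1}{6} + \frac{20}{3}\right)\right)^{2} = \left(\frac{249}{142} - \frac{1147}{6}\right)^{2} = \left(- \frac{40345}{213}\right)^{2} = \frac{1627719025}{45369}$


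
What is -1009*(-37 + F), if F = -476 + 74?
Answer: 442951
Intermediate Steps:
F = -402
-1009*(-37 + F) = -1009*(-37 - 402) = -1009*(-439) = 442951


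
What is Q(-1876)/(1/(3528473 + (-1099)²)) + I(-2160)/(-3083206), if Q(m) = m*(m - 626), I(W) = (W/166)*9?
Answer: 2844510868908704191212/127953049 ≈ 2.2231e+13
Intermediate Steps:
I(W) = 9*W/166 (I(W) = (W*(1/166))*9 = (W/166)*9 = 9*W/166)
Q(m) = m*(-626 + m)
Q(-1876)/(1/(3528473 + (-1099)²)) + I(-2160)/(-3083206) = (-1876*(-626 - 1876))/(1/(3528473 + (-1099)²)) + ((9/166)*(-2160))/(-3083206) = (-1876*(-2502))/(1/(3528473 + 1207801)) - 9720/83*(-1/3083206) = 4693752/(1/4736274) + 4860/127953049 = 4693752*4736274 + 4860/127953049 = 22230895560048 + 4860/127953049 = 2844510868908704191212/127953049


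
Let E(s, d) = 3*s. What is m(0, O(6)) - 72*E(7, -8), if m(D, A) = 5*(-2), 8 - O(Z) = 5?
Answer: -1522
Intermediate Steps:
O(Z) = 3 (O(Z) = 8 - 1*5 = 8 - 5 = 3)
m(D, A) = -10
m(0, O(6)) - 72*E(7, -8) = -10 - 216*7 = -10 - 72*21 = -10 - 1512 = -1522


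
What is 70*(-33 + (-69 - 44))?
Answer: -10220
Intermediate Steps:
70*(-33 + (-69 - 44)) = 70*(-33 - 113) = 70*(-146) = -10220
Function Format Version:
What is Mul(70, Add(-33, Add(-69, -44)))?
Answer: -10220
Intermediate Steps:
Mul(70, Add(-33, Add(-69, -44))) = Mul(70, Add(-33, -113)) = Mul(70, -146) = -10220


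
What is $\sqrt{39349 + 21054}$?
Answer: $\sqrt{60403} \approx 245.77$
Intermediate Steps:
$\sqrt{39349 + 21054} = \sqrt{60403}$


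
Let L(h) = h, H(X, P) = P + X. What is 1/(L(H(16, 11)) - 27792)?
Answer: -1/27765 ≈ -3.6017e-5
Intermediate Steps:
1/(L(H(16, 11)) - 27792) = 1/((11 + 16) - 27792) = 1/(27 - 27792) = 1/(-27765) = -1/27765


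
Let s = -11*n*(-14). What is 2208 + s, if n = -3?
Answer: 1746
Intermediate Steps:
s = -462 (s = -11*(-3)*(-14) = 33*(-14) = -462)
2208 + s = 2208 - 462 = 1746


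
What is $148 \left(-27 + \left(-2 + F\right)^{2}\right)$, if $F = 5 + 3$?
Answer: $1332$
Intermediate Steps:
$F = 8$
$148 \left(-27 + \left(-2 + F\right)^{2}\right) = 148 \left(-27 + \left(-2 + 8\right)^{2}\right) = 148 \left(-27 + 6^{2}\right) = 148 \left(-27 + 36\right) = 148 \cdot 9 = 1332$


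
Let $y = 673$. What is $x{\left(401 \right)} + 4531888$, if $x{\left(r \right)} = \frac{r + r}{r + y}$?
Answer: $\frac{2433624257}{537} \approx 4.5319 \cdot 10^{6}$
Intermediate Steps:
$x{\left(r \right)} = \frac{2 r}{673 + r}$ ($x{\left(r \right)} = \frac{r + r}{r + 673} = \frac{2 r}{673 + r}$)
$x{\left(401 \right)} + 4531888 = 2 \cdot 401 \frac{1}{673 + 401} + 4531888 = 2 \cdot 401 \cdot \frac{1}{1074} + 4531888 = \frac{401}{537} + 4531888 = \frac{2433624257}{537}$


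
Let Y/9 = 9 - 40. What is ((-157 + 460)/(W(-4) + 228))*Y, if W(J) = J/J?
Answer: -84537/229 ≈ -369.16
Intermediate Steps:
W(J) = 1
Y = -279 (Y = 9*(9 - 40) = 9*(-31) = -279)
((-157 + 460)/(W(-4) + 228))*Y = ((-157 + 460)/(1 + 228))*(-279) = (303/229)*(-279) = -84537/229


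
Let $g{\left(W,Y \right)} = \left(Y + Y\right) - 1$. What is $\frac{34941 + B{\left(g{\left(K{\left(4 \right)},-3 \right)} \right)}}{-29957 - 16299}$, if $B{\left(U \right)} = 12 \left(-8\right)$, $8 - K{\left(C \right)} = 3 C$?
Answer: $- \frac{34845}{46256} \approx -0.75331$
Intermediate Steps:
$K{\left(C \right)} = 8 - 3 C$
$g{\left(W,Y \right)} = -1 + 2 Y$ ($g{\left(W,Y \right)} = 2 Y - 1 = -1 + 2 Y$)
$B{\left(U \right)} = -96$
$\frac{34941 + B{\left(g{\left(K{\left(4 \right)},-3 \right)} \right)}}{-29957 - 16299} = \frac{34941 - 96}{-29957 - 16299} = \frac{34845}{-46256} = 34845 \left(- \frac{1}{46256}\right) = - \frac{34845}{46256}$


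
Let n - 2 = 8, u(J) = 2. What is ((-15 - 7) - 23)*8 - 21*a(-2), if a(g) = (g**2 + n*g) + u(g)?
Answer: -66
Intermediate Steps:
n = 10 (n = 2 + 8 = 10)
a(g) = 2 + g**2 + 10*g (a(g) = (g**2 + 10*g) + 2 = 2 + g**2 + 10*g)
((-15 - 7) - 23)*8 - 21*a(-2) = ((-15 - 7) - 23)*8 - 21*(2 + (-2)**2 + 10*(-2)) = (-22 - 23)*8 - 21*(2 + 4 - 20) = -45*8 - 21*(-14) = -360 - 1*(-294) = -360 + 294 = -66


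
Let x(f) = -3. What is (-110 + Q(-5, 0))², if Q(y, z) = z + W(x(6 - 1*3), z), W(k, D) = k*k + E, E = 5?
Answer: 9216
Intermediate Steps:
W(k, D) = 5 + k² (W(k, D) = k*k + 5 = k² + 5 = 5 + k²)
Q(y, z) = 14 + z (Q(y, z) = z + (5 + (-3)²) = z + (5 + 9) = z + 14 = 14 + z)
(-110 + Q(-5, 0))² = (-110 + (14 + 0))² = (-110 + 14)² = (-96)² = 9216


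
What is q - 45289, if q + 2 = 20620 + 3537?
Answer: -21134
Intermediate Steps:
q = 24155 (q = -2 + (20620 + 3537) = -2 + 24157 = 24155)
q - 45289 = 24155 - 45289 = -21134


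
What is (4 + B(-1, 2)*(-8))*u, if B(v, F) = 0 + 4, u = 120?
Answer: -3360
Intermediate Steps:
B(v, F) = 4
(4 + B(-1, 2)*(-8))*u = (4 + 4*(-8))*120 = (4 - 32)*120 = -28*120 = -3360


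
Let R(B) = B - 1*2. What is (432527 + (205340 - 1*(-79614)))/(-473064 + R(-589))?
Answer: -717481/473655 ≈ -1.5148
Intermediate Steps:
R(B) = -2 + B (R(B) = B - 2 = -2 + B)
(432527 + (205340 - 1*(-79614)))/(-473064 + R(-589)) = (432527 + (205340 - 1*(-79614)))/(-473064 + (-2 - 589)) = (432527 + (205340 + 79614))/(-473064 - 591) = (432527 + 284954)/(-473655) = 717481*(-1/473655) = -717481/473655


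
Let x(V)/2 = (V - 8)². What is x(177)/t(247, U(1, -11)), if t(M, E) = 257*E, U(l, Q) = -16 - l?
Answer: -57122/4369 ≈ -13.074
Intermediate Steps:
x(V) = 2*(-8 + V)² (x(V) = 2*(V - 8)² = 2*(-8 + V)²)
x(177)/t(247, U(1, -11)) = (2*(-8 + 177)²)/((257*(-16 - 1*1))) = (2*169²)/((257*(-16 - 1))) = (2*28561)/((257*(-17))) = 57122/(-4369) = 57122*(-1/4369) = -57122/4369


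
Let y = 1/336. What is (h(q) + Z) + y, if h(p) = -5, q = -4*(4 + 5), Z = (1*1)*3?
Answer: -671/336 ≈ -1.9970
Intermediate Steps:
Z = 3 (Z = 1*3 = 3)
q = -36 (q = -4*9 = -36)
y = 1/336 ≈ 0.0029762
(h(q) + Z) + y = (-5 + 3) + 1/336 = -2 + 1/336 = -671/336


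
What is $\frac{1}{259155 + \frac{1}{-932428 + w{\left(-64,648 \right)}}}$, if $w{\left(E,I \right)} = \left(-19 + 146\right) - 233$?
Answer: $\frac{932534}{241670848769} \approx 3.8587 \cdot 10^{-6}$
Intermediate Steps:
$w{\left(E,I \right)} = -106$ ($w{\left(E,I \right)} = 127 - 233 = -106$)
$\frac{1}{259155 + \frac{1}{-932428 + w{\left(-64,648 \right)}}} = \frac{1}{259155 + \frac{1}{-932428 - 106}} = \frac{1}{259155 + \frac{1}{-932534}} = \frac{1}{259155 - \frac{1}{932534}} = \frac{1}{\frac{241670848769}{932534}} = \frac{932534}{241670848769}$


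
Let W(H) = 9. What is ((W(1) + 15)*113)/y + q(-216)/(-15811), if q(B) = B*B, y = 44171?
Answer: -2017962744/698387681 ≈ -2.8895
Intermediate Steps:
q(B) = B**2
((W(1) + 15)*113)/y + q(-216)/(-15811) = ((9 + 15)*113)/44171 + (-216)**2/(-15811) = (24*113)*(1/44171) + 46656*(-1/15811) = 2712*(1/44171) - 46656/15811 = 2712/44171 - 46656/15811 = -2017962744/698387681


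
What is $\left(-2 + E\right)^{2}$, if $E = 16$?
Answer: $196$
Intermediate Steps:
$\left(-2 + E\right)^{2} = \left(-2 + 16\right)^{2} = 14^{2} = 196$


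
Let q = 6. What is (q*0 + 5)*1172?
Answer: 5860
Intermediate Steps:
(q*0 + 5)*1172 = (6*0 + 5)*1172 = (0 + 5)*1172 = 5*1172 = 5860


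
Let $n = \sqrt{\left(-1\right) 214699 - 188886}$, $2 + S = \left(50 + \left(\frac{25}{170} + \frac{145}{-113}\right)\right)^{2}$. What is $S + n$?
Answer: $\frac{35214908297}{14760964} + i \sqrt{403585} \approx 2385.7 + 635.28 i$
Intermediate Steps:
$S = \frac{35214908297}{14760964}$ ($S = -2 + \left(50 + \left(\frac{25}{170} + \frac{145}{-113}\right)\right)^{2} = -2 + \left(50 + \left(25 \cdot \frac{1}{170} + 145 \left(- \frac{1}{113}\right)\right)\right)^{2} = -2 + \left(50 + \left(\frac{5}{34} - \frac{145}{113}\right)\right)^{2} = -2 + \left(50 - \frac{4365}{3842}\right)^{2} = -2 + \left(\frac{187735}{3842}\right)^{2} = -2 + \frac{35244430225}{14760964} = \frac{35214908297}{14760964} \approx 2385.7$)
$n = i \sqrt{403585}$ ($n = \sqrt{-214699 - 188886} = \sqrt{-403585} = i \sqrt{403585} \approx 635.28 i$)
$S + n = \frac{35214908297}{14760964} + i \sqrt{403585}$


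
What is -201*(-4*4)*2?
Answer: 6432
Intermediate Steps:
-201*(-4*4)*2 = -(-3216)*2 = -201*(-32) = 6432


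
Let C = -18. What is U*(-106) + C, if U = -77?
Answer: 8144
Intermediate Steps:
U*(-106) + C = -77*(-106) - 18 = 8162 - 18 = 8144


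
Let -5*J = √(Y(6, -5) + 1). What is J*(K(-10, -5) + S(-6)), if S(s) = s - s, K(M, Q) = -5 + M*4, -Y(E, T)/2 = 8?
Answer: 9*I*√15 ≈ 34.857*I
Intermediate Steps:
Y(E, T) = -16 (Y(E, T) = -2*8 = -16)
K(M, Q) = -5 + 4*M
S(s) = 0
J = -I*√15/5 (J = -√(-16 + 1)/5 = -I*√15/5 ≈ -0.7746*I)
J*(K(-10, -5) + S(-6)) = (-I*√15/5)*((-5 + 4*(-10)) + 0) = (-I*√15/5)*((-5 - 40) + 0) = (-I*√15/5)*(-45 + 0) = -I*√15/5*(-45) = 9*I*√15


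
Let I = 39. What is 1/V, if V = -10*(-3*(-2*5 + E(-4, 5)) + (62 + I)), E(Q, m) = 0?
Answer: -1/1310 ≈ -0.00076336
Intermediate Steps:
V = -1310 (V = -10*(-3*(-2*5 + 0) + (62 + 39)) = -10*(-3*(-10 + 0) + 101) = -10*(-3*(-10) + 101) = -10*(30 + 101) = -10*131 = -1310)
1/V = 1/(-1310) = -1/1310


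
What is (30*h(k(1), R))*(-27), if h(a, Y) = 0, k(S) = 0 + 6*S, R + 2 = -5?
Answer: 0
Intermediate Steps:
R = -7 (R = -2 - 5 = -7)
k(S) = 6*S
(30*h(k(1), R))*(-27) = (30*0)*(-27) = 0*(-27) = 0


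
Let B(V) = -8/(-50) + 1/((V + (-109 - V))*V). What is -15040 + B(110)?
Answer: -901638413/59950 ≈ -15040.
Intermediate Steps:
B(V) = 4/25 - 1/(109*V) (B(V) = -8*(-1/50) + 1/((-109)*V) = 4/25 - 1/(109*V))
-15040 + B(110) = -15040 + (1/2725)*(-25 + 436*110)/110 = -15040 + (1/2725)*(1/110)*(-25 + 47960) = -15040 + (1/2725)*(1/110)*47935 = -15040 + 9587/59950 = -901638413/59950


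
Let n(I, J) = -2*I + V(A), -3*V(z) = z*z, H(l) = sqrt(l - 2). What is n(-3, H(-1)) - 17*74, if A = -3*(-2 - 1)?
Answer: -1279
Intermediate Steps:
H(l) = sqrt(-2 + l)
A = 9 (A = -3*(-3) = 9)
V(z) = -z**2/3 (V(z) = -z*z/3 = -z**2/3)
n(I, J) = -27 - 2*I (n(I, J) = -2*I - 1/3*9**2 = -2*I - 1/3*81 = -2*I - 27 = -27 - 2*I)
n(-3, H(-1)) - 17*74 = (-27 - 2*(-3)) - 17*74 = (-27 + 6) - 1258 = -21 - 1258 = -1279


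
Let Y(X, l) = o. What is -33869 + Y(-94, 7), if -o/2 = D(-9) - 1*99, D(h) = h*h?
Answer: -33833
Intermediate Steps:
D(h) = h²
o = 36 (o = -2*((-9)² - 1*99) = -2*(81 - 99) = -2*(-18) = 36)
Y(X, l) = 36
-33869 + Y(-94, 7) = -33869 + 36 = -33833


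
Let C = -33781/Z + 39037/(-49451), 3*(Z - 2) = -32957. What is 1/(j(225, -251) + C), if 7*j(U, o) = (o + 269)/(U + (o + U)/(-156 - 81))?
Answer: 7331725376479/16845240664276 ≈ 0.43524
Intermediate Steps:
Z = -32951/3 (Z = 2 + (1/3)*(-32957) = 2 - 32957/3 = -32951/3 ≈ -10984.)
C = 44881982/19632047 (C = -33781/(-32951/3) + 39037/(-49451) = -33781*(-3/32951) + 39037*(-1/49451) = 1221/397 - 39037/49451 = 44881982/19632047 ≈ 2.2862)
j(U, o) = (269 + o)/(7*(-o/237 + 236*U/237)) (j(U, o) = ((o + 269)/(U + (o + U)/(-156 - 81)))/7 = ((269 + o)/(U + (U + o)/(-237)))/7 = ((269 + o)/(U + (U + o)*(-1/237)))/7 = ((269 + o)/(U + (-U/237 - o/237)))/7 = ((269 + o)/(-o/237 + 236*U/237))/7 = (269 + o)/(7*(-o/237 + 236*U/237)))
1/(j(225, -251) + C) = 1/(237*(269 - 251)/(7*(-1*(-251) + 236*225)) + 44881982/19632047) = 1/((237/7)*18/(251 + 53100) + 44881982/19632047) = 1/((237/7)*18/53351 + 44881982/19632047) = 1/((237/7)*(1/53351)*18 + 44881982/19632047) = 1/(4266/373457 + 44881982/19632047) = 1/(16845240664276/7331725376479) = 7331725376479/16845240664276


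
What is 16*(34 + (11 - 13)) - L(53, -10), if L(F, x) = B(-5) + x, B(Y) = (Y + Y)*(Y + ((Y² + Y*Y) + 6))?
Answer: 1032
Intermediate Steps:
B(Y) = 2*Y*(6 + Y + 2*Y²) (B(Y) = (2*Y)*(Y + ((Y² + Y²) + 6)) = (2*Y)*(Y + (2*Y² + 6)) = (2*Y)*(Y + (6 + 2*Y²)) = (2*Y)*(6 + Y + 2*Y²) = 2*Y*(6 + Y + 2*Y²))
L(F, x) = -510 + x (L(F, x) = 2*(-5)*(6 - 5 + 2*(-5)²) + x = 2*(-5)*(6 - 5 + 2*25) + x = 2*(-5)*(6 - 5 + 50) + x = 2*(-5)*51 + x = -510 + x)
16*(34 + (11 - 13)) - L(53, -10) = 16*(34 + (11 - 13)) - (-510 - 10) = 16*(34 - 2) - 1*(-520) = 16*32 + 520 = 512 + 520 = 1032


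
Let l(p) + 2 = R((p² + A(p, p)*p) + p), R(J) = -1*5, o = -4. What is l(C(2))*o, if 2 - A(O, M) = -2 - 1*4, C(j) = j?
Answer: 28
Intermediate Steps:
A(O, M) = 8 (A(O, M) = 2 - (-2 - 1*4) = 2 - (-2 - 4) = 2 - 1*(-6) = 2 + 6 = 8)
R(J) = -5
l(p) = -7 (l(p) = -2 - 5 = -7)
l(C(2))*o = -7*(-4) = 28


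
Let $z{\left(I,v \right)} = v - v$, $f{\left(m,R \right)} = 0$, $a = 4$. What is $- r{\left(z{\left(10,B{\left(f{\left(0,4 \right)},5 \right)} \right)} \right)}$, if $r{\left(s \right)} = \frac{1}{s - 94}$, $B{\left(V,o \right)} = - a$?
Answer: $\frac{1}{94} \approx 0.010638$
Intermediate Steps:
$B{\left(V,o \right)} = -4$ ($B{\left(V,o \right)} = \left(-1\right) 4 = -4$)
$z{\left(I,v \right)} = 0$
$r{\left(s \right)} = \frac{1}{-94 + s}$
$- r{\left(z{\left(10,B{\left(f{\left(0,4 \right)},5 \right)} \right)} \right)} = - \frac{1}{-94 + 0} = - \frac{1}{-94} = \left(-1\right) \left(- \frac{1}{94}\right) = \frac{1}{94}$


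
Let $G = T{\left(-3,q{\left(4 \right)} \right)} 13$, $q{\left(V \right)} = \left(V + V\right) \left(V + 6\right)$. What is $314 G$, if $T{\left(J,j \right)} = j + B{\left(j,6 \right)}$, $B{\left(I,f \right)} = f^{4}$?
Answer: $5616832$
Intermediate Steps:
$q{\left(V \right)} = 2 V \left(6 + V\right)$
$T{\left(J,j \right)} = 1296 + j$ ($T{\left(J,j \right)} = j + 6^{4} = j + 1296 = 1296 + j$)
$G = 17888$ ($G = \left(1296 + 2 \cdot 4 \left(6 + 4\right)\right) 13 = \left(1296 + 2 \cdot 4 \cdot 10\right) 13 = \left(1296 + 80\right) 13 = 1376 \cdot 13 = 17888$)
$314 G = 314 \cdot 17888 = 5616832$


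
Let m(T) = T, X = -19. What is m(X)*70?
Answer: -1330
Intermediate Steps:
m(X)*70 = -19*70 = -1330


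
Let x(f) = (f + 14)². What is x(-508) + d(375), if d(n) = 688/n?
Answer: 91514188/375 ≈ 2.4404e+5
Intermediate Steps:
x(f) = (14 + f)²
x(-508) + d(375) = (14 - 508)² + 688/375 = (-494)² + 688*(1/375) = 244036 + 688/375 = 91514188/375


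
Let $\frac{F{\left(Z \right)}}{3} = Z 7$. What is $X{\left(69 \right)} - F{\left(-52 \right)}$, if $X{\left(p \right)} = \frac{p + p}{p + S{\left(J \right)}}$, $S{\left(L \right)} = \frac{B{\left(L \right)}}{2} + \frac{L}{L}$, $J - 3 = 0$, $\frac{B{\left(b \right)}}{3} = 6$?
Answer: $\frac{86406}{79} \approx 1093.7$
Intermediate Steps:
$B{\left(b \right)} = 18$ ($B{\left(b \right)} = 3 \cdot 6 = 18$)
$J = 3$ ($J = 3 + 0 = 3$)
$F{\left(Z \right)} = 21 Z$ ($F{\left(Z \right)} = 3 Z 7 = 3 \cdot 7 Z = 21 Z$)
$S{\left(L \right)} = 10$ ($S{\left(L \right)} = \frac{18}{2} + \frac{L}{L} = 18 \cdot \frac{1}{2} + 1 = 9 + 1 = 10$)
$X{\left(p \right)} = \frac{2 p}{10 + p}$ ($X{\left(p \right)} = \frac{p + p}{p + 10} = \frac{2 p}{10 + p}$)
$X{\left(69 \right)} - F{\left(-52 \right)} = 2 \cdot 69 \frac{1}{10 + 69} - 21 \left(-52\right) = 2 \cdot 69 \cdot \frac{1}{79} - -1092 = 2 \cdot 69 \cdot \frac{1}{79} + 1092 = \frac{138}{79} + 1092 = \frac{86406}{79}$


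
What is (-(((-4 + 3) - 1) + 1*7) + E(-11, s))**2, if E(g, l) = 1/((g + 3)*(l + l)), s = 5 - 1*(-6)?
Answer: 776161/30976 ≈ 25.057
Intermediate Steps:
s = 11 (s = 5 + 6 = 11)
E(g, l) = 1/(2*l*(3 + g)) (E(g, l) = 1/((3 + g)*(2*l)) = 1/(2*l*(3 + g)))
(-(((-4 + 3) - 1) + 1*7) + E(-11, s))**2 = (-(((-4 + 3) - 1) + 1*7) + (1/2)/(11*(3 - 11)))**2 = (-((-1 - 1) + 7) + (1/2)*(1/11)/(-8))**2 = (-(-2 + 7) + (1/2)*(1/11)*(-1/8))**2 = (-1*5 - 1/176)**2 = (-5 - 1/176)**2 = (-881/176)**2 = 776161/30976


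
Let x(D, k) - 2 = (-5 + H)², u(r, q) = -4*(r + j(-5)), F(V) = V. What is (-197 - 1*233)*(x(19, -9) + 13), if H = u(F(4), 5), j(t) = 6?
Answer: -877200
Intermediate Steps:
u(r, q) = -24 - 4*r (u(r, q) = -4*(r + 6) = -4*(6 + r) = -24 - 4*r)
H = -40 (H = -24 - 4*4 = -24 - 16 = -40)
x(D, k) = 2027 (x(D, k) = 2 + (-5 - 40)² = 2 + (-45)² = 2 + 2025 = 2027)
(-197 - 1*233)*(x(19, -9) + 13) = (-197 - 1*233)*(2027 + 13) = (-197 - 233)*2040 = -430*2040 = -877200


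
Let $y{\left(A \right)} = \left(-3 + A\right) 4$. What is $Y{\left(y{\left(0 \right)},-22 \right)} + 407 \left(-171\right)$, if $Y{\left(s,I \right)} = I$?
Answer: $-69619$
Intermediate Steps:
$y{\left(A \right)} = -12 + 4 A$
$Y{\left(y{\left(0 \right)},-22 \right)} + 407 \left(-171\right) = -22 + 407 \left(-171\right) = -22 - 69597 = -69619$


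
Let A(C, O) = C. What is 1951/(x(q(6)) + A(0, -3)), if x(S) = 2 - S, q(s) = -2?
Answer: 1951/4 ≈ 487.75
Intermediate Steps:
1951/(x(q(6)) + A(0, -3)) = 1951/((2 - 1*(-2)) + 0) = 1951/((2 + 2) + 0) = 1951/(4 + 0) = 1951/4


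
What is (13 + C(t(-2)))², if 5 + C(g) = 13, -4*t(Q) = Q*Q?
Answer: 441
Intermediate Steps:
t(Q) = -Q²/4 (t(Q) = -Q*Q/4 = -Q²/4)
C(g) = 8 (C(g) = -5 + 13 = 8)
(13 + C(t(-2)))² = (13 + 8)² = 21² = 441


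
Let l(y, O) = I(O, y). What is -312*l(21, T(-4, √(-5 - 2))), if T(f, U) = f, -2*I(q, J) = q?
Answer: -624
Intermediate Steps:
I(q, J) = -q/2
l(y, O) = -O/2
-312*l(21, T(-4, √(-5 - 2))) = -(-156)*(-4) = -312*2 = -624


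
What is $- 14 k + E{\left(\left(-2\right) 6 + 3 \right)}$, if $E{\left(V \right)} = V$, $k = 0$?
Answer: $-9$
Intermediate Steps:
$- 14 k + E{\left(\left(-2\right) 6 + 3 \right)} = \left(-14\right) 0 + \left(\left(-2\right) 6 + 3\right) = 0 + \left(-12 + 3\right) = 0 - 9 = -9$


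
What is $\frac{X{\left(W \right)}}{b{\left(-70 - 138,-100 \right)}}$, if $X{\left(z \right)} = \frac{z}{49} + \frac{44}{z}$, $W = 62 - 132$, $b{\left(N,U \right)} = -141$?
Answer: $\frac{24}{1645} \approx 0.01459$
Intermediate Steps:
$W = -70$
$X{\left(z \right)} = \frac{44}{z} + \frac{z}{49}$ ($X{\left(z \right)} = z \frac{1}{49} + \frac{44}{z} = \frac{z}{49} + \frac{44}{z} = \frac{44}{z} + \frac{z}{49}$)
$\frac{X{\left(W \right)}}{b{\left(-70 - 138,-100 \right)}} = \frac{\frac{44}{-70} + \frac{1}{49} \left(-70\right)}{-141} = \left(44 \left(- \frac{1}{70}\right) - \frac{10}{7}\right) \left(- \frac{1}{141}\right) = \left(- \frac{22}{35} - \frac{10}{7}\right) \left(- \frac{1}{141}\right) = \left(- \frac{72}{35}\right) \left(- \frac{1}{141}\right) = \frac{24}{1645}$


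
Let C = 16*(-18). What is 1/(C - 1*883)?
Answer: -1/1171 ≈ -0.00085397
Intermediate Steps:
C = -288
1/(C - 1*883) = 1/(-288 - 1*883) = 1/(-288 - 883) = 1/(-1171) = -1/1171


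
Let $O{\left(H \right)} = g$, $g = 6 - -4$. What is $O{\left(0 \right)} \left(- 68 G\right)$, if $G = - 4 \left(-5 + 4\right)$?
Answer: $-2720$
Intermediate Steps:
$G = 4$ ($G = \left(-4\right) \left(-1\right) = 4$)
$g = 10$ ($g = 6 + 4 = 10$)
$O{\left(H \right)} = 10$
$O{\left(0 \right)} \left(- 68 G\right) = 10 \left(\left(-68\right) 4\right) = 10 \left(-272\right) = -2720$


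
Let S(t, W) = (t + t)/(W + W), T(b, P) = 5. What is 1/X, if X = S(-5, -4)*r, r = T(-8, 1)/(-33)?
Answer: -132/25 ≈ -5.2800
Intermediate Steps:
S(t, W) = t/W (S(t, W) = (2*t)/((2*W)) = (2*t)*(1/(2*W)) = t/W)
r = -5/33 (r = 5/(-33) = 5*(-1/33) = -5/33 ≈ -0.15152)
X = -25/132 (X = -5/(-4)*(-5/33) = -5*(-¼)*(-5/33) = (5/4)*(-5/33) = -25/132 ≈ -0.18939)
1/X = 1/(-25/132) = -132/25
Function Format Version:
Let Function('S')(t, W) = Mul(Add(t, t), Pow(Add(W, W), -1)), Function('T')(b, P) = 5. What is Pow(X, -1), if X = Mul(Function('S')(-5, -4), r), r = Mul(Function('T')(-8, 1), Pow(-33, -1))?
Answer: Rational(-132, 25) ≈ -5.2800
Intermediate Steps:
Function('S')(t, W) = Mul(t, Pow(W, -1)) (Function('S')(t, W) = Mul(Mul(2, t), Pow(Mul(2, W), -1)) = Mul(Mul(2, t), Mul(Rational(1, 2), Pow(W, -1))) = Mul(t, Pow(W, -1)))
r = Rational(-5, 33) (r = Mul(5, Pow(-33, -1)) = Mul(5, Rational(-1, 33)) = Rational(-5, 33) ≈ -0.15152)
X = Rational(-25, 132) (X = Mul(Mul(-5, Pow(-4, -1)), Rational(-5, 33)) = Mul(Mul(-5, Rational(-1, 4)), Rational(-5, 33)) = Mul(Rational(5, 4), Rational(-5, 33)) = Rational(-25, 132) ≈ -0.18939)
Pow(X, -1) = Pow(Rational(-25, 132), -1) = Rational(-132, 25)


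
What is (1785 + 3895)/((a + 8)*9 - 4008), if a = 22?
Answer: -2840/1869 ≈ -1.5195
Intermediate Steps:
(1785 + 3895)/((a + 8)*9 - 4008) = (1785 + 3895)/((22 + 8)*9 - 4008) = 5680/(30*9 - 4008) = 5680/(270 - 4008) = 5680/(-3738) = 5680*(-1/3738) = -2840/1869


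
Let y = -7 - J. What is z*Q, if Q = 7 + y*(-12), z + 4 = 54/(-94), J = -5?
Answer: -6665/47 ≈ -141.81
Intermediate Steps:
y = -2 (y = -7 - 1*(-5) = -7 + 5 = -2)
z = -215/47 (z = -4 + 54/(-94) = -4 + 54*(-1/94) = -4 - 27/47 = -215/47 ≈ -4.5745)
Q = 31 (Q = 7 - 2*(-12) = 7 + 24 = 31)
z*Q = -215/47*31 = -6665/47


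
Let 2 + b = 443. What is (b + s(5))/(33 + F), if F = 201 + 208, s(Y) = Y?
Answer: 223/221 ≈ 1.0091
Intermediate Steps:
b = 441 (b = -2 + 443 = 441)
F = 409
(b + s(5))/(33 + F) = (441 + 5)/(33 + 409) = 446/442 = 446*(1/442) = 223/221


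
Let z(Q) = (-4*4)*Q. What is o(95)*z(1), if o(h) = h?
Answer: -1520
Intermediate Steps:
z(Q) = -16*Q
o(95)*z(1) = 95*(-16*1) = 95*(-16) = -1520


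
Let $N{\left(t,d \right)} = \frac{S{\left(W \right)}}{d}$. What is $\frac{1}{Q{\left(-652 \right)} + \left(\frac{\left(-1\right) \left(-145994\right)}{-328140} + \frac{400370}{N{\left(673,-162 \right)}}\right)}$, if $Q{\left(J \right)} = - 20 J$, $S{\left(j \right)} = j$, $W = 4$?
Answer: $- \frac{164070}{2658253189147} \approx -6.1721 \cdot 10^{-8}$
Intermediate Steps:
$N{\left(t,d \right)} = \frac{4}{d}$
$\frac{1}{Q{\left(-652 \right)} + \left(\frac{\left(-1\right) \left(-145994\right)}{-328140} + \frac{400370}{N{\left(673,-162 \right)}}\right)} = \frac{1}{\left(-20\right) \left(-652\right) + \left(\frac{\left(-1\right) \left(-145994\right)}{-328140} + \frac{400370}{4 \frac{1}{-162}}\right)} = \frac{1}{13040 + \left(145994 \left(- \frac{1}{328140}\right) + \frac{400370}{4 \left(- \frac{1}{162}\right)}\right)} = \frac{1}{13040 + \left(- \frac{72997}{164070} + \frac{400370}{- \frac{2}{81}}\right)} = \frac{1}{13040 + \left(- \frac{72997}{164070} + 400370 \left(- \frac{81}{2}\right)\right)} = \frac{1}{13040 - \frac{2660392661947}{164070}} = \frac{1}{- \frac{2658253189147}{164070}} = - \frac{164070}{2658253189147}$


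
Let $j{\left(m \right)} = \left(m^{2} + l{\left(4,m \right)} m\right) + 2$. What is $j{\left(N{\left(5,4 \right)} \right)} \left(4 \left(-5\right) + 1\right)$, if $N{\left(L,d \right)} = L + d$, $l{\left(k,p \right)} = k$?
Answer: $-2261$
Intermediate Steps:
$j{\left(m \right)} = 2 + m^{2} + 4 m$ ($j{\left(m \right)} = \left(m^{2} + 4 m\right) + 2 = 2 + m^{2} + 4 m$)
$j{\left(N{\left(5,4 \right)} \right)} \left(4 \left(-5\right) + 1\right) = \left(2 + \left(5 + 4\right)^{2} + 4 \left(5 + 4\right)\right) \left(4 \left(-5\right) + 1\right) = \left(2 + 9^{2} + 4 \cdot 9\right) \left(-20 + 1\right) = \left(2 + 81 + 36\right) \left(-19\right) = 119 \left(-19\right) = -2261$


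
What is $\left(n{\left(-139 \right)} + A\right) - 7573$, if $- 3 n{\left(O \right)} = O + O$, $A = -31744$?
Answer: $- \frac{117673}{3} \approx -39224.0$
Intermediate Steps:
$n{\left(O \right)} = - \frac{2 O}{3}$ ($n{\left(O \right)} = - \frac{O + O}{3} = - \frac{2 O}{3}$)
$\left(n{\left(-139 \right)} + A\right) - 7573 = \left(\left(- \frac{2}{3}\right) \left(-139\right) - 31744\right) - 7573 = \left(\frac{278}{3} - 31744\right) - 7573 = - \frac{94954}{3} - 7573 = - \frac{117673}{3}$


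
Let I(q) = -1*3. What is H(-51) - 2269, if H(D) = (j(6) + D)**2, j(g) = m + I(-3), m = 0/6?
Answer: 647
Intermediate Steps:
I(q) = -3
m = 0 (m = 0*(1/6) = 0)
j(g) = -3 (j(g) = 0 - 3 = -3)
H(D) = (-3 + D)**2
H(-51) - 2269 = (-3 - 51)**2 - 2269 = (-54)**2 - 2269 = 2916 - 2269 = 647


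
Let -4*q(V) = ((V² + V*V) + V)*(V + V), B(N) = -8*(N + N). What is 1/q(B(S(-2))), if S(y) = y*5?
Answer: -1/4108800 ≈ -2.4338e-7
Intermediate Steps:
S(y) = 5*y
B(N) = -16*N
q(V) = -V*(V + 2*V²)/2 (q(V) = -((V² + V*V) + V)*(V + V)/4 = -((V² + V²) + V)*2*V/4 = -(2*V² + V)*2*V/4 = -(V + 2*V²)*2*V/4 = -V*(V + 2*V²)/2)
1/q(B(S(-2))) = 1/(-(-80*(-2))²*(½ - 80*(-2))) = 1/(-(-16*(-10))²*(½ - 16*(-10))) = 1/(-1*160²*(½ + 160)) = 1/(-1*25600*321/2) = 1/(-4108800) = -1/4108800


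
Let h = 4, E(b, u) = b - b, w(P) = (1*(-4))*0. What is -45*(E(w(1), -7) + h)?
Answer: -180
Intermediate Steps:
w(P) = 0 (w(P) = -4*0 = 0)
E(b, u) = 0
-45*(E(w(1), -7) + h) = -45*(0 + 4) = -45*4 = -180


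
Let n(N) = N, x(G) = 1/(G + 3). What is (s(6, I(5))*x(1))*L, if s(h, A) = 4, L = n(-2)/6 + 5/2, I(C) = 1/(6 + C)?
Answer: 13/6 ≈ 2.1667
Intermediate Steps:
x(G) = 1/(3 + G)
L = 13/6 (L = -2/6 + 5/2 = -2*⅙ + 5*(½) = -⅓ + 5/2 = 13/6 ≈ 2.1667)
(s(6, I(5))*x(1))*L = (4/(3 + 1))*(13/6) = (4/4)*(13/6) = (4*(¼))*(13/6) = 1*(13/6) = 13/6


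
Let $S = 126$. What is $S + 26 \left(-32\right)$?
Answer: $-706$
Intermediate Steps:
$S + 26 \left(-32\right) = 126 + 26 \left(-32\right) = 126 - 832 = -706$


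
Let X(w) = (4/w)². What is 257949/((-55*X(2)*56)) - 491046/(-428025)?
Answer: -6957262267/351551200 ≈ -19.790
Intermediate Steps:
X(w) = 16/w²
257949/((-55*X(2)*56)) - 491046/(-428025) = 257949/((-880/2²*56)) - 491046/(-428025) = 257949/((-880/4*56)) - 491046*(-1/428025) = 257949/((-55*4*56)) + 163682/142675 = 257949/((-220*56)) + 163682/142675 = 257949/(-12320) + 163682/142675 = 257949*(-1/12320) + 163682/142675 = -257949/12320 + 163682/142675 = -6957262267/351551200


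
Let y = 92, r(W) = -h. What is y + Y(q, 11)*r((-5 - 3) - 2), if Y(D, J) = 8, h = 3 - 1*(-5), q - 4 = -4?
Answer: 28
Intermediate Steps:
q = 0 (q = 4 - 4 = 0)
h = 8 (h = 3 + 5 = 8)
r(W) = -8 (r(W) = -1*8 = -8)
y + Y(q, 11)*r((-5 - 3) - 2) = 92 + 8*(-8) = 92 - 64 = 28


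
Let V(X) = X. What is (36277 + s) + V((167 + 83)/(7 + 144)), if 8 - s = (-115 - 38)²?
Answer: 1944526/151 ≈ 12878.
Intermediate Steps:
s = -23401 (s = 8 - (-115 - 38)² = 8 - 1*(-153)² = 8 - 1*23409 = 8 - 23409 = -23401)
(36277 + s) + V((167 + 83)/(7 + 144)) = (36277 - 23401) + (167 + 83)/(7 + 144) = 12876 + 250/151 = 1944526/151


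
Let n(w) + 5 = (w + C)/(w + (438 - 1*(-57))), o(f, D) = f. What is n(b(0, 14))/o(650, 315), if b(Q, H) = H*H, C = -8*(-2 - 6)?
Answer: -639/89830 ≈ -0.0071134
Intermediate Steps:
C = 64 (C = -8*(-8) = 64)
b(Q, H) = H²
n(w) = -5 + (64 + w)/(495 + w) (n(w) = -5 + (w + 64)/(w + (438 - 1*(-57))) = -5 + (64 + w)/(w + (438 + 57)) = -5 + (64 + w)/(w + 495) = -5 + (64 + w)/(495 + w))
n(b(0, 14))/o(650, 315) = ((-2411 - 4*14²)/(495 + 14²))/650 = ((-2411 - 4*196)/(495 + 196))*(1/650) = ((-2411 - 784)/691)*(1/650) = ((1/691)*(-3195))*(1/650) = -3195/691*1/650 = -639/89830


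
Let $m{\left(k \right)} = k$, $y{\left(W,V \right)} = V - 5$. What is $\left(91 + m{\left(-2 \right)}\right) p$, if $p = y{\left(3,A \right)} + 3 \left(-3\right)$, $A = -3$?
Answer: $-1513$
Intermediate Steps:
$y{\left(W,V \right)} = -5 + V$
$p = -17$ ($p = \left(-5 - 3\right) + 3 \left(-3\right) = -8 - 9 = -17$)
$\left(91 + m{\left(-2 \right)}\right) p = \left(91 - 2\right) \left(-17\right) = 89 \left(-17\right) = -1513$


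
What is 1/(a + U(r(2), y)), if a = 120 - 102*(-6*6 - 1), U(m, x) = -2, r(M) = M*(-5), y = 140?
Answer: 1/3892 ≈ 0.00025694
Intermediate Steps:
r(M) = -5*M
a = 3894 (a = 120 - 102*(-36 - 1) = 120 - 102*(-37) = 120 + 3774 = 3894)
1/(a + U(r(2), y)) = 1/(3894 - 2) = 1/3892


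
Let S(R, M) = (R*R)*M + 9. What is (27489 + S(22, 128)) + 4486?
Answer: 93936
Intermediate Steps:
S(R, M) = 9 + M*R**2 (S(R, M) = R**2*M + 9 = M*R**2 + 9 = 9 + M*R**2)
(27489 + S(22, 128)) + 4486 = (27489 + (9 + 128*22**2)) + 4486 = (27489 + (9 + 128*484)) + 4486 = (27489 + (9 + 61952)) + 4486 = (27489 + 61961) + 4486 = 89450 + 4486 = 93936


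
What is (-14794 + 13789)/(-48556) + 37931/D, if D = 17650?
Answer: 929757943/428506700 ≈ 2.1698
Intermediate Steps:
(-14794 + 13789)/(-48556) + 37931/D = (-14794 + 13789)/(-48556) + 37931/17650 = -1005*(-1/48556) + 37931*(1/17650) = 1005/48556 + 37931/17650 = 929757943/428506700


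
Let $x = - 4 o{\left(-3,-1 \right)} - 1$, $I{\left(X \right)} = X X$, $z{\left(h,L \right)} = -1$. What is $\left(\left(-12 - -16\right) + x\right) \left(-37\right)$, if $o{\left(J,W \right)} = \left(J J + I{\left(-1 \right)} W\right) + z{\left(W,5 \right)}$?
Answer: $925$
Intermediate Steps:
$I{\left(X \right)} = X^{2}$
$o{\left(J,W \right)} = -1 + W + J^{2}$ ($o{\left(J,W \right)} = \left(J J + \left(-1\right)^{2} W\right) - 1 = \left(J^{2} + 1 W\right) - 1 = \left(J^{2} + W\right) - 1 = \left(W + J^{2}\right) - 1 = -1 + W + J^{2}$)
$x = -29$ ($x = - 4 \left(-1 - 1 + \left(-3\right)^{2}\right) - 1 = - 4 \left(-1 - 1 + 9\right) - 1 = \left(-4\right) 7 - 1 = -28 - 1 = -29$)
$\left(\left(-12 - -16\right) + x\right) \left(-37\right) = \left(\left(-12 - -16\right) - 29\right) \left(-37\right) = \left(\left(-12 + 16\right) - 29\right) \left(-37\right) = \left(4 - 29\right) \left(-37\right) = \left(-25\right) \left(-37\right) = 925$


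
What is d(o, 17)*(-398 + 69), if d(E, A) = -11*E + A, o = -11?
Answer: -45402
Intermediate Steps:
d(E, A) = A - 11*E
d(o, 17)*(-398 + 69) = (17 - 11*(-11))*(-398 + 69) = (17 + 121)*(-329) = 138*(-329) = -45402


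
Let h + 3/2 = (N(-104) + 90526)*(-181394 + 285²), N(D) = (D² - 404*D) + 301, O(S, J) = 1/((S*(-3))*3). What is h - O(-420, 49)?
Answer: -54394874248051/3780 ≈ -1.4390e+10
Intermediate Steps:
O(S, J) = -1/(9*S) (O(S, J) = 1/(-3*S*3) = 1/(-9*S) = -1/(9*S))
N(D) = 301 + D² - 404*D
h = -28780356745/2 (h = -3/2 + ((301 + (-104)² - 404*(-104)) + 90526)*(-181394 + 285²) = -3/2 + ((301 + 10816 + 42016) + 90526)*(-181394 + 81225) = -3/2 + (53133 + 90526)*(-100169) = -3/2 + 143659*(-100169) = -3/2 - 14390178371 = -28780356745/2 ≈ -1.4390e+10)
h - O(-420, 49) = -28780356745/2 - (-1)/(9*(-420)) = -28780356745/2 - (-1)*(-1)/(9*420) = -28780356745/2 - 1*1/3780 = -28780356745/2 - 1/3780 = -54394874248051/3780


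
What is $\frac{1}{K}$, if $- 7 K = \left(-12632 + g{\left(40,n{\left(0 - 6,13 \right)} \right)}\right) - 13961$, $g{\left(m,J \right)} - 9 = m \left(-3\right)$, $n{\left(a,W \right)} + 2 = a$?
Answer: $\frac{7}{26704} \approx 0.00026213$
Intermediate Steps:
$n{\left(a,W \right)} = -2 + a$
$g{\left(m,J \right)} = 9 - 3 m$ ($g{\left(m,J \right)} = 9 + m \left(-3\right) = 9 - 3 m$)
$K = \frac{26704}{7}$ ($K = - \frac{\left(-12632 + \left(9 - 120\right)\right) - 13961}{7} = - \frac{\left(-12632 - 111\right) - 13961}{7} = - \frac{-12743 - 13961}{7} = \left(- \frac{1}{7}\right) \left(-26704\right) = \frac{26704}{7} \approx 3814.9$)
$\frac{1}{K} = \frac{1}{\frac{26704}{7}} = \frac{7}{26704}$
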